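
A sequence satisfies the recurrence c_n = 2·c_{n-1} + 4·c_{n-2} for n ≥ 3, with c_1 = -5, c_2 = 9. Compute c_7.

c_3 = -2, c_4 = 32, c_5 = 56, c_6 = 240, c_7 = 704.

704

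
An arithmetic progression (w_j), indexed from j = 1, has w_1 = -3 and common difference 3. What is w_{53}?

153

w_j = -3 + (j - 1)·3.
w_{53} = -3 + 52·3 = 153.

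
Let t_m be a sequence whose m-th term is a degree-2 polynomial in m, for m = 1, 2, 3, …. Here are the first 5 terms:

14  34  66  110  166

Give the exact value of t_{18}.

1986

1st diffs: 20, 32, 44, 56.
2nd diffs: 12, 12, 12 (constant).
So t_m = 6m^2 + 2m + 6.
Evaluating at m = 18 gives t_{18} = 1986.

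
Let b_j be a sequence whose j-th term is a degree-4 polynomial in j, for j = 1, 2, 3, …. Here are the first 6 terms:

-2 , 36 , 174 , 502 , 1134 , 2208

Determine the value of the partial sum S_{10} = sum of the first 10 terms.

38638

1st diffs: 38, 138, 328, 632, 1074.
2nd diffs: 100, 190, 304, 442.
3rd diffs: 90, 114, 138.
4th diffs: 24, 24 (constant).
So b_j = j^4 + 5j^3 - 5j^2 + 3j - 6.
Continuing: 3886, 6354, 9822, 14524.
Summing j = 1..10 (10 terms) gives 38638.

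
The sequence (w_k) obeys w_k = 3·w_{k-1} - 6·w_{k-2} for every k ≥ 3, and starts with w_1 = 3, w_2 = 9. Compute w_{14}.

85293

Step forward from the initial values:
w_3 = 9  w_4 = -27  w_5 = -135  …  w_{11} = -16767  w_{12} = -72171  w_{13} = -115911  w_{14} = 85293.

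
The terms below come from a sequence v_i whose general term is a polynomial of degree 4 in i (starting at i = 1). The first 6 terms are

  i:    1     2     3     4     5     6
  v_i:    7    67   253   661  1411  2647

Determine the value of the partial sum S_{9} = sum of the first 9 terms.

27927

1st diffs: 60, 186, 408, 750, 1236.
2nd diffs: 126, 222, 342, 486.
3rd diffs: 96, 120, 144.
4th diffs: 24, 24 (constant).
Newton forward-difference form: v_i = 7 + 60·C(i-1,1) + 126·C(i-1,2) + 96·C(i-1,3) + 24·C(i-1,4).
Continuing: 4537, 7273, 11071.
Summing i = 1..9 (9 terms) gives 27927.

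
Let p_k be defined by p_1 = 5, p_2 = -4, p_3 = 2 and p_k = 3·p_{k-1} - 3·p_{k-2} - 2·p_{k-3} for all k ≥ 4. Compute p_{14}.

Iterate the recurrence:
p_4 = 8, p_5 = 26, p_6 = 50, …, p_{11} = -2182, p_{12} = -2446, p_{13} = 1448, p_{14} = 16046.

16046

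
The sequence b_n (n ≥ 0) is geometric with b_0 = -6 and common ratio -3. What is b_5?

b_n = (-6)·(-3)^(n-0).
b_5 = (-6)·(-3)^5 = 1458.

1458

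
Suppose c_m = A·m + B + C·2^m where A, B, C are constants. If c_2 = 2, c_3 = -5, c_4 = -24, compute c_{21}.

-6291347

Write the equations: 2A + B + 4C = 2; 3A + B + 8C = -5; 4A + B + 16C = -24.
Subtracting the first from the second: A + 4C = -7.
Subtracting the second from the third: A + 8C = -19.
Solving: C = -3, A = 5, then B = 4.
So c_m = 5·m + 4 + (-3)·2^m; at m=21 this is -6291347.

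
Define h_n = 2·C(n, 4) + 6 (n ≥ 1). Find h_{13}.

C(13, 4) = 715, so h_{13} = 1436.

1436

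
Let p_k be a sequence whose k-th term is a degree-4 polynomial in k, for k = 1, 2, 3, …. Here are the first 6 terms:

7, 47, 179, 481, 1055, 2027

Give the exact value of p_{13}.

35599

1st diffs: 40, 132, 302, 574, 972.
2nd diffs: 92, 170, 272, 398.
3rd diffs: 78, 102, 126.
4th diffs: 24, 24 (constant).
Newton forward-difference form: p_k = 7 + 40·C(k-1,1) + 92·C(k-1,2) + 78·C(k-1,3) + 24·C(k-1,4).
At k = 13: k-1 = 12, so p_{13} = 7 + 480 + 6072 + 17160 + 11880 = 35599.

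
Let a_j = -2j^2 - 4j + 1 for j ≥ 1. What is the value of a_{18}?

a_{18} = -2·18^2 - 4·18 + 1 = -719.

-719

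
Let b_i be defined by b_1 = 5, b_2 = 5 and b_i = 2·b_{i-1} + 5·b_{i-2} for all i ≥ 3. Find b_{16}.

b_3 = 35  b_4 = 95  b_5 = 365  …  b_{13} = 7095965  b_{14} = 24476405  b_{15} = 84432635  b_{16} = 291247295.

291247295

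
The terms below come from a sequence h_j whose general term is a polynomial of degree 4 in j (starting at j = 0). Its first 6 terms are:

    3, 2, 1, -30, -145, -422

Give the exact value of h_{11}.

-12878

1st diffs: -1, -1, -31, -115, -277.
2nd diffs: 0, -30, -84, -162.
3rd diffs: -30, -54, -78.
4th diffs: -24, -24 (constant).
Newton forward-difference form: h_j = 3 + (-1)·C(j,1) + (-30)·C(j,3) + (-24)·C(j,4).
At j = 11: j = 11, so h_{11} = 3 - 11 - 4950 - 7920 = -12878.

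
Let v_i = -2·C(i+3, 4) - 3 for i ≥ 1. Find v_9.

C(12, 4) = 495, so v_9 = -993.

-993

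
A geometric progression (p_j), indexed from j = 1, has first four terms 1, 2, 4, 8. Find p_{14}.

8192

Common ratio r = 2.
p_j = 1·2^(j-1).
p_{14} = 1·2^13 = 8192.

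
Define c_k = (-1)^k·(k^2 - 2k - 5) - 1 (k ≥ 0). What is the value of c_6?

(-1)^6 = 1; k^2 - 2k - 5 at k=6 is 19; so c_6 = 18.

18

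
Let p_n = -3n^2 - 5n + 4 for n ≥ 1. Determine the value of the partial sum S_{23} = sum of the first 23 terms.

Over n = 1..23: Σn = 276, Σn² = 4324.
Total = (-3)·4324 + (-5)·276 + (4)·23 = -14260.

-14260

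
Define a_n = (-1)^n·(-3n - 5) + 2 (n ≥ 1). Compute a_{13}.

(-1)^13 = -1; -3n - 5 at n=13 is -44; so a_{13} = 46.

46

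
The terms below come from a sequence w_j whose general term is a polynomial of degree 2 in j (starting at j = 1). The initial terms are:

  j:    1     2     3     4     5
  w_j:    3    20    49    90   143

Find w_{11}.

1st diffs: 17, 29, 41, 53.
2nd diffs: 12, 12, 12 (constant).
So w_j = 6j^2 - j - 2.
Evaluating at j = 11 gives w_{11} = 713.

713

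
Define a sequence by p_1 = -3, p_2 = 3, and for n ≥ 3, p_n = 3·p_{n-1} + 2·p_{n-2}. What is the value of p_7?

651

Step forward from the initial values:
p_3 = 3  p_4 = 15  p_5 = 51  p_6 = 183  p_7 = 651.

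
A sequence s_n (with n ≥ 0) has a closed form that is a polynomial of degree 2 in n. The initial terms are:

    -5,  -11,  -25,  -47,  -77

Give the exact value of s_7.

-215

1st diffs: -6, -14, -22, -30.
2nd diffs: -8, -8, -8 (constant).
So s_n = -4n^2 - 2n - 5.
Evaluating at n = 7 gives s_7 = -215.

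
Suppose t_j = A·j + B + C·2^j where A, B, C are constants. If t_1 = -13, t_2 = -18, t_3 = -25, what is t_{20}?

At j = 1, 2, 3: A + B + 2C = -13; 2A + B + 4C = -18; 3A + B + 8C = -25.
Subtracting the first from the second: A + 2C = -5.
Subtracting the second from the third: A + 4C = -7.
Solving: C = -1, A = -3, then B = -8.
Therefore t_{20} = -60 + (-8) + (-1)·1048576 = -1048644.

-1048644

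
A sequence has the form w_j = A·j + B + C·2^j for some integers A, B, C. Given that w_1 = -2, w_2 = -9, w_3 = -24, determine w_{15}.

-131052

At j = 1, 2, 3: A + B + 2C = -2; 2A + B + 4C = -9; 3A + B + 8C = -24.
Subtracting the first from the second: A + 2C = -7.
Subtracting the second from the third: A + 4C = -15.
Solving: C = -4, A = 1, then B = 5.
Hence w_{15} = 1·15 + 5 + (-4)·32768 = -131052.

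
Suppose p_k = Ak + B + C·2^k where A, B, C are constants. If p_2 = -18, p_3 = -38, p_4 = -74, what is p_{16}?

Plug in k = 2, 3, 4: 2A + B + 4C = -18; 3A + B + 8C = -38; 4A + B + 16C = -74.
Subtracting the first from the second: A + 4C = -20.
Subtracting the second from the third: A + 8C = -36.
Solving: C = -4, A = -4, then B = 6.
Hence p_{16} = -4·16 + 6 + (-4)·65536 = -262202.

-262202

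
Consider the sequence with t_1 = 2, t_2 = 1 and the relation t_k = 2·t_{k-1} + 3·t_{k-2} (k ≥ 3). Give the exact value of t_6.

181

Step forward from the initial values:
t_3 = 8  t_4 = 19  t_5 = 62  t_6 = 181.
(Characteristic roots are 3 and -1.)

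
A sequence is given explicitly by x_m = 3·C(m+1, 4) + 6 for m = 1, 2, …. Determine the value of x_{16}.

7146

C(17, 4) = 2380, so x_{16} = 7146.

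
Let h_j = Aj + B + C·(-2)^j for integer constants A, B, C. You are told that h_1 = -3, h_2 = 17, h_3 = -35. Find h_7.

-531

Plug in j = 1, 2, 3: A + B - 2C = -3; 2A + B + 4C = 17; 3A + B - 8C = -35.
Subtracting the first from the second: A + 6C = 20.
Subtracting the second from the third: A - 12C = -52.
Solving: C = 4, A = -4, then B = 9.
So h_j = -4·j + 9 + 4·(-2)^j; at j=7 this is -531.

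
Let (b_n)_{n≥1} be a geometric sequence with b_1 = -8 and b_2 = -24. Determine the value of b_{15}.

-38263752

Common ratio r = 3.
b_n = (-8)·3^(n-1).
b_{15} = (-8)·3^14 = -38263752.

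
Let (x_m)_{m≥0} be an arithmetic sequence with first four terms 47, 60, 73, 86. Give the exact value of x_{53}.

Common difference d = 13.
x_m = 47 + (m - 0)·13.
x_{53} = 47 + 53·13 = 736.

736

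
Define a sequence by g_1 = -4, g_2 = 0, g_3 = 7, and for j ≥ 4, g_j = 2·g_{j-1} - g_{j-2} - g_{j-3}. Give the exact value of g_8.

Applying the relation repeatedly:
g_4 = 18;  g_5 = 29;  g_6 = 33;  g_7 = 19;  g_8 = -24.

-24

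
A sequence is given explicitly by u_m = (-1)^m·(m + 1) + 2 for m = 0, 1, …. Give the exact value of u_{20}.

(-1)^20 = 1; m + 1 at m=20 is 21; so u_{20} = 23.

23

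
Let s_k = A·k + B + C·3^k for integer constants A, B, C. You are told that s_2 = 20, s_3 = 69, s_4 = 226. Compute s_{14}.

Plug in k = 2, 3, 4: 2A + B + 9C = 20; 3A + B + 27C = 69; 4A + B + 81C = 226.
Subtracting the first from the second: A + 18C = 49.
Subtracting the second from the third: A + 54C = 157.
Solving: C = 3, A = -5, then B = 3.
Therefore s_{14} = -70 + 3 + 3·4782969 = 14348840.

14348840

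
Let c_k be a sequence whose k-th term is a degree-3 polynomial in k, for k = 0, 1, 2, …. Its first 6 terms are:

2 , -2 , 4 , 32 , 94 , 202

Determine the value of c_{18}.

1st diffs: -4, 6, 28, 62, 108.
2nd diffs: 10, 22, 34, 46.
3rd diffs: 12, 12, 12 (constant).
Newton forward-difference form: c_k = 2 + (-4)·C(k,1) + 10·C(k,2) + 12·C(k,3).
At k = 18: k = 18, so c_{18} = 2 - 72 + 1530 + 9792 = 11252.

11252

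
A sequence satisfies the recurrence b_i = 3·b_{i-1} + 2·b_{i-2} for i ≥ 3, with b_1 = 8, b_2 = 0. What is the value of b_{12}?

1274352

Compute successive terms:
b_3 = 16;  b_4 = 48;  b_5 = 176;  b_6 = 624;  b_7 = 2224;  b_8 = 7920;  b_9 = 28208;  b_{10} = 100464;  b_{11} = 357808;  b_{12} = 1274352.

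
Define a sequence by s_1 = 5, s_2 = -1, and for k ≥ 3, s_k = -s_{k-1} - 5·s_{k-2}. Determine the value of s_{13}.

Step forward from the initial values:
s_3 = -24; s_4 = 29; s_5 = 91; …; s_{10} = -6691; s_{11} = 8211; s_{12} = 25244; s_{13} = -66299.

-66299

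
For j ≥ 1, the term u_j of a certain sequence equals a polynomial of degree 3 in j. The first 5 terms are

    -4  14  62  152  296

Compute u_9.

1652

1st diffs: 18, 48, 90, 144.
2nd diffs: 30, 42, 54.
3rd diffs: 12, 12 (constant).
So u_j = 2j^3 + 3j^2 - 5j - 4.
Evaluating at j = 9 gives u_9 = 1652.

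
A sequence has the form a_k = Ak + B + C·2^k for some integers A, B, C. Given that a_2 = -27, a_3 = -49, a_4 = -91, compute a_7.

-657

At k = 2, 3, 4: 2A + B + 4C = -27; 3A + B + 8C = -49; 4A + B + 16C = -91.
Subtracting the first from the second: A + 4C = -22.
Subtracting the second from the third: A + 8C = -42.
Solving: C = -5, A = -2, then B = -3.
Therefore a_7 = -14 + (-3) + (-5)·128 = -657.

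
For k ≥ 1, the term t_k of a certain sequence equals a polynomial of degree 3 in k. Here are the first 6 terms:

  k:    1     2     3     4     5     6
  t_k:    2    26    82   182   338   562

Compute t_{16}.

9182

1st diffs: 24, 56, 100, 156, 224.
2nd diffs: 32, 44, 56, 68.
3rd diffs: 12, 12, 12 (constant).
Newton forward-difference form: t_k = 2 + 24·C(k-1,1) + 32·C(k-1,2) + 12·C(k-1,3).
At k = 16: k-1 = 15, so t_{16} = 2 + 360 + 3360 + 5460 = 9182.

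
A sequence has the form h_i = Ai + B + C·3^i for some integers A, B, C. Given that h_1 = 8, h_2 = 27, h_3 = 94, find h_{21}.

At i = 1, 2, 3: A + B + 3C = 8; 2A + B + 9C = 27; 3A + B + 27C = 94.
Subtracting the first from the second: A + 6C = 19.
Subtracting the second from the third: A + 18C = 67.
Solving: C = 4, A = -5, then B = 1.
So h_i = -5·i + 1 + 4·3^i; at i=21 this is 41841412708.

41841412708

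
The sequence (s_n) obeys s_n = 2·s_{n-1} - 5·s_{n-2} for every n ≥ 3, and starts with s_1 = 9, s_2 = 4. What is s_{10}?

-8996

Step forward from the initial values:
s_3 = -37; s_4 = -94; s_5 = -3; s_6 = 464; s_7 = 943; s_8 = -434; s_9 = -5583; s_{10} = -8996.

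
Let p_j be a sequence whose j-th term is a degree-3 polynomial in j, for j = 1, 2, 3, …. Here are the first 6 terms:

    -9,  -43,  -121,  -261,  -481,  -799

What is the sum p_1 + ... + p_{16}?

1st diffs: -34, -78, -140, -220, -318.
2nd diffs: -44, -62, -80, -98.
3rd diffs: -18, -18, -18 (constant).
Newton forward-difference form: p_j = -9 + (-34)·C(j-1,1) + (-44)·C(j-1,2) + (-18)·C(j-1,3).
Continuing: …, -1233, -1801, -2521, -3411, …, p_{16} = -13329.
Summing j = 1..16 (16 terms) gives -61624.

-61624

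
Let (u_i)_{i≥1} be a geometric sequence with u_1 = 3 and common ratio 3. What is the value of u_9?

u_i = 3·3^(i-1).
u_9 = 3·3^8 = 19683.

19683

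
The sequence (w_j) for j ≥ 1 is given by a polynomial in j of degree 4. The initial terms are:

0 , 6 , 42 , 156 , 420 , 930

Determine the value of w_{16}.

1st diffs: 6, 36, 114, 264, 510.
2nd diffs: 30, 78, 150, 246.
3rd diffs: 48, 72, 96.
4th diffs: 24, 24 (constant).
Newton forward-difference form: w_j = 6·C(j-1,1) + 30·C(j-1,2) + 48·C(j-1,3) + 24·C(j-1,4).
At j = 16: j-1 = 15, so w_{16} = 90 + 3150 + 21840 + 32760 = 57840.

57840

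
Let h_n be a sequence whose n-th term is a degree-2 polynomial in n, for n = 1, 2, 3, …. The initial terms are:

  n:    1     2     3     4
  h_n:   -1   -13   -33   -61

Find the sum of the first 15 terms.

-4915

1st diffs: -12, -20, -28.
2nd diffs: -8, -8 (constant).
So h_n = -4n^2 + 3.
Continuing: …, -97, -141, -193, -253, …, h_{15} = -897.
Summing n = 1..15 (15 terms) gives -4915.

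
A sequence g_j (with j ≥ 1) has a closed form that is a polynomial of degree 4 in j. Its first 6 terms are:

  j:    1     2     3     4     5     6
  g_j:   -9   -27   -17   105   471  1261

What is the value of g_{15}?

80911

1st diffs: -18, 10, 122, 366, 790.
2nd diffs: 28, 112, 244, 424.
3rd diffs: 84, 132, 180.
4th diffs: 48, 48 (constant).
Newton forward-difference form: g_j = -9 + (-18)·C(j-1,1) + 28·C(j-1,2) + 84·C(j-1,3) + 48·C(j-1,4).
At j = 15: j-1 = 14, so g_{15} = -9 - 252 + 2548 + 30576 + 48048 = 80911.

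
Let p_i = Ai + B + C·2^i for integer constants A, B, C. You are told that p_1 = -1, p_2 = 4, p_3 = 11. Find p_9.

533

Write the equations: A + B + 2C = -1; 2A + B + 4C = 4; 3A + B + 8C = 11.
Subtracting the first from the second: A + 2C = 5.
Subtracting the second from the third: A + 4C = 7.
Solving: C = 1, A = 3, then B = -6.
So p_i = 3·i + (-6) + 1·2^i; at i=9 this is 533.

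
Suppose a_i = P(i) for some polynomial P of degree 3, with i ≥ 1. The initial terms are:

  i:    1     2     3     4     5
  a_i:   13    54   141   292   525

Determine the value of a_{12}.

1st diffs: 41, 87, 151, 233.
2nd diffs: 46, 64, 82.
3rd diffs: 18, 18 (constant).
Newton forward-difference form: a_i = 13 + 41·C(i-1,1) + 46·C(i-1,2) + 18·C(i-1,3).
At i = 12: i-1 = 11, so a_{12} = 13 + 451 + 2530 + 2970 = 5964.

5964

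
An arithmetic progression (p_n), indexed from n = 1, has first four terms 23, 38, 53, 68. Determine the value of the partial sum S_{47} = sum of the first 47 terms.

17296

Common difference d = 15.
p_n = 23 + (n - 1)·15.
p_{47} = 713; S = 47·(23 + 713)/2 = 17296.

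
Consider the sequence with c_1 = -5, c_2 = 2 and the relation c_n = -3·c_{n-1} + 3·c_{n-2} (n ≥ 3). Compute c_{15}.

Iterate the recurrence:
c_3 = -21  c_4 = 69  c_5 = -270  …  c_{12} = 3023649  c_{13} = -11463525  c_{14} = 43461522  c_{15} = -164775141.

-164775141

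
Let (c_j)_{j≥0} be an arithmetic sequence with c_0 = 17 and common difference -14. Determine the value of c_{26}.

-347

c_j = 17 + (j - 0)·(-14).
c_{26} = 17 + 26·(-14) = -347.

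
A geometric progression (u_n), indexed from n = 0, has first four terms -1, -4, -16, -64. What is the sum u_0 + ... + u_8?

Common ratio r = 4.
u_n = (-1)·4^(n-0).
S = (-1)·(4^9 - 1)/(4 - 1) = (-1)·(262144 - 1)/(3) = -87381.

-87381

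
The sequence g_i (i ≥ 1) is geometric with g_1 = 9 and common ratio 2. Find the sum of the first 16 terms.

g_i = 9·2^(i-1).
S = 9·(2^16 - 1)/(2 - 1) = 9·(65536 - 1)/(1) = 589815.

589815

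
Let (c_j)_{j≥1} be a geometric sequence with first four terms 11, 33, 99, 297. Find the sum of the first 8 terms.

Common ratio r = 3.
c_j = 11·3^(j-1).
S = 11·(3^8 - 1)/(3 - 1) = 11·(6561 - 1)/(2) = 36080.

36080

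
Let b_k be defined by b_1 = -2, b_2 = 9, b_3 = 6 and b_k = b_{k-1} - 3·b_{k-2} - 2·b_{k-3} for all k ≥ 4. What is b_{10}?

Step forward from the initial values:
b_4 = -17  b_5 = -53  b_6 = -14  b_7 = 179  b_8 = 327  b_9 = -182  b_{10} = -1521.

-1521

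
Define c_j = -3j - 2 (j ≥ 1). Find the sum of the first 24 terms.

Over j = 1..24: Σj = 300.
Total = (-3)·300 + (-2)·24 = -948.

-948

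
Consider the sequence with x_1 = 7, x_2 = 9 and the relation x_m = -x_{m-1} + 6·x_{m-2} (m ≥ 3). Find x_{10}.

Iterate the recurrence:
x_3 = 33  x_4 = 21  x_5 = 177  x_6 = -51  x_7 = 1113  x_8 = -1419  x_9 = 8097  x_{10} = -16611.
(Characteristic roots are 2 and -3.)

-16611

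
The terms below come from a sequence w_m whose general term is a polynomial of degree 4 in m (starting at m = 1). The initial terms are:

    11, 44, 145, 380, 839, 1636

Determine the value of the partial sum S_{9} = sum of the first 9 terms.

1st diffs: 33, 101, 235, 459, 797.
2nd diffs: 68, 134, 224, 338.
3rd diffs: 66, 90, 114.
4th diffs: 24, 24 (constant).
Newton forward-difference form: w_m = 11 + 33·C(m-1,1) + 68·C(m-1,2) + 66·C(m-1,3) + 24·C(m-1,4).
Continuing: 2909, 4820, 7555.
Summing m = 1..9 (9 terms) gives 18339.

18339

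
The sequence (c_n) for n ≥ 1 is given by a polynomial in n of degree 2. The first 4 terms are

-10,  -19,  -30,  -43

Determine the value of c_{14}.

-283

1st diffs: -9, -11, -13.
2nd diffs: -2, -2 (constant).
So c_n = -n^2 - 6n - 3.
Evaluating at n = 14 gives c_{14} = -283.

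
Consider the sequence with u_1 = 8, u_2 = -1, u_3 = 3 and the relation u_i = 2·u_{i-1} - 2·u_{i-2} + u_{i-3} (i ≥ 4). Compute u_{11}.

u_4 = 16;  u_5 = 25;  u_6 = 21;  u_7 = 8;  u_8 = -1;  u_9 = 3;  u_{10} = 16;  u_{11} = 25.

25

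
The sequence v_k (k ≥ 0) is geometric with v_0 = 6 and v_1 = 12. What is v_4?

96

Common ratio r = 2.
v_k = 6·2^(k-0).
v_4 = 6·2^4 = 96.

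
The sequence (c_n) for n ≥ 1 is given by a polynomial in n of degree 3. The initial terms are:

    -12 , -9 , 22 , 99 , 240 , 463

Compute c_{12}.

1st diffs: 3, 31, 77, 141, 223.
2nd diffs: 28, 46, 64, 82.
3rd diffs: 18, 18, 18 (constant).
So c_n = 3n^3 - 4n^2 - 6n - 5.
Evaluating at n = 12 gives c_{12} = 4531.

4531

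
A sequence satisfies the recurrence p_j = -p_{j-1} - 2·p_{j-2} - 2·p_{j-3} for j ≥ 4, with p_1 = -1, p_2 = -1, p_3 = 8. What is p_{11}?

p_4 = -4  p_5 = -10  p_6 = 2  p_7 = 26  p_8 = -10  p_9 = -46  p_{10} = 14  p_{11} = 98.

98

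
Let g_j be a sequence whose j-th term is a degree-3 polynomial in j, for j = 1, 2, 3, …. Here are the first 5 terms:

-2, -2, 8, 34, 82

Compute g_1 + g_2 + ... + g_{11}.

1st diffs: 0, 10, 26, 48.
2nd diffs: 10, 16, 22.
3rd diffs: 6, 6 (constant).
Newton forward-difference form: g_j = -2 + 10·C(j-1,2) + 6·C(j-1,3).
Continuing: …, 158, 268, 418, 614, …, g_{11} = 1168.
Summing j = 1..11 (11 terms) gives 3608.

3608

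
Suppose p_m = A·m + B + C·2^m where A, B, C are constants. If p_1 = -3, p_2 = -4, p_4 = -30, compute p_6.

-164

At m = 1, 2, 4: A + B + 2C = -3; 2A + B + 4C = -4; 4A + B + 16C = -30.
Subtracting the first from the second: A + 2C = -1.
Subtracting the second from the third: 2A + 12C = -26.
Solving: C = -3, A = 5, then B = -2.
So p_m = 5·m + (-2) + (-3)·2^m; at m=6 this is -164.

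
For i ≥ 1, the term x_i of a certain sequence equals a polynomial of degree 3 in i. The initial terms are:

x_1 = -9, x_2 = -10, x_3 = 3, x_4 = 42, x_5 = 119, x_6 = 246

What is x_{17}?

1st diffs: -1, 13, 39, 77, 127.
2nd diffs: 14, 26, 38, 50.
3rd diffs: 12, 12, 12 (constant).
So x_i = 2i^3 - 5i^2 - 6.
Evaluating at i = 17 gives x_{17} = 8375.

8375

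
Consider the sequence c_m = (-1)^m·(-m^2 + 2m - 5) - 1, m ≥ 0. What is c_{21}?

(-1)^21 = -1; -m^2 + 2m - 5 at m=21 is -404; so c_{21} = 403.

403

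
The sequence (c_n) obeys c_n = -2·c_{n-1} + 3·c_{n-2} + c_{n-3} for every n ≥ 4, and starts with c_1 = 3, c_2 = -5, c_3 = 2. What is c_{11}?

Step forward from the initial values:
c_4 = -16  c_5 = 33  c_6 = -112  c_7 = 307  c_8 = -917  c_9 = 2643  c_{10} = -7730  c_{11} = 22472.

22472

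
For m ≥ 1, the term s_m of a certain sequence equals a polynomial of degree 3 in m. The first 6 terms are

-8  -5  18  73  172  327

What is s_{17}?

9160

1st diffs: 3, 23, 55, 99, 155.
2nd diffs: 20, 32, 44, 56.
3rd diffs: 12, 12, 12 (constant).
Newton forward-difference form: s_m = -8 + 3·C(m-1,1) + 20·C(m-1,2) + 12·C(m-1,3).
At m = 17: m-1 = 16, so s_{17} = -8 + 48 + 2400 + 6720 = 9160.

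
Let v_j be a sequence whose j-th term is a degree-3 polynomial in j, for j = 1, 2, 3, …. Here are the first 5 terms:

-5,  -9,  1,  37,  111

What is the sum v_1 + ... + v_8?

1472

1st diffs: -4, 10, 36, 74.
2nd diffs: 14, 26, 38.
3rd diffs: 12, 12 (constant).
Newton forward-difference form: v_j = -5 + (-4)·C(j-1,1) + 14·C(j-1,2) + 12·C(j-1,3).
Continuing: 235, 421, 681.
Summing j = 1..8 (8 terms) gives 1472.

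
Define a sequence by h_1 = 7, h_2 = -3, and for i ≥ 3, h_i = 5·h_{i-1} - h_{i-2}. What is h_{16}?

Iterate the recurrence:
h_3 = -22;  h_4 = -107;  h_5 = -513;  …;  h_{13} = -142478153;  h_{14} = -682653843;  h_{15} = -3270791062;  h_{16} = -15671301467.

-15671301467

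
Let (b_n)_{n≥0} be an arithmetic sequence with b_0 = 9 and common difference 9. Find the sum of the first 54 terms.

13365

b_n = 9 + (n - 0)·9.
b_{53} = 486; S = 54·(9 + 486)/2 = 13365.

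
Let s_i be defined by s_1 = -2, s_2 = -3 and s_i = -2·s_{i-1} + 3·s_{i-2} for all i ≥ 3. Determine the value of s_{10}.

Compute successive terms:
s_3 = 0; s_4 = -9; s_5 = 18; s_6 = -63; s_7 = 180; s_8 = -549; s_9 = 1638; s_{10} = -4923.
(Characteristic roots are 1 and -3.)

-4923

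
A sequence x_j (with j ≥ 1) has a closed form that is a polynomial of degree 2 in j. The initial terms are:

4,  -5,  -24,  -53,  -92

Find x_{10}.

-437

1st diffs: -9, -19, -29, -39.
2nd diffs: -10, -10, -10 (constant).
Newton forward-difference form: x_j = 4 + (-9)·C(j-1,1) + (-10)·C(j-1,2).
At j = 10: j-1 = 9, so x_{10} = 4 - 81 - 360 = -437.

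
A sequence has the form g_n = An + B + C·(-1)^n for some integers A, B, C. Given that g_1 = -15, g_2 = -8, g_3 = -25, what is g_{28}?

-138

At n = 1, 2, 3: A + B - C = -15; 2A + B + C = -8; 3A + B - C = -25.
Subtracting the first from the second: A + 2C = 7.
Subtracting the second from the third: A - 2C = -17.
Solving: C = 6, A = -5, then B = -4.
So g_n = -5·n + (-4) + 6·(-1)^n; at n=28 this is -138.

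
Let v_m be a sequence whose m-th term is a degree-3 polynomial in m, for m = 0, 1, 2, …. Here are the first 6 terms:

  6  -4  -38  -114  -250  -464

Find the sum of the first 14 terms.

-27580

1st diffs: -10, -34, -76, -136, -214.
2nd diffs: -24, -42, -60, -78.
3rd diffs: -18, -18, -18 (constant).
Newton forward-difference form: v_m = 6 + (-10)·C(m,1) + (-24)·C(m,2) + (-18)·C(m,3).
Continuing: …, -774, -1198, -1754, -2460, …, v_{13} = -7144.
Summing m = 0..13 (14 terms) gives -27580.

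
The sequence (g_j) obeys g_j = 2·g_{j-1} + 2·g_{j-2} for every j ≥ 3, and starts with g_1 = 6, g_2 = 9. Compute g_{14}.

Step forward from the initial values:
g_3 = 30; g_4 = 78; g_5 = 216; …; g_{11} = 89568; g_{12} = 244704; g_{13} = 668544; g_{14} = 1826496.

1826496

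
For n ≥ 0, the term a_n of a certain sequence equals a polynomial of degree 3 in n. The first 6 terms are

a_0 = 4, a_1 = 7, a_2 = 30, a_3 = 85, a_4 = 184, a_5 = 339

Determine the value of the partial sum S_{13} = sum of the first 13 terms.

14586

1st diffs: 3, 23, 55, 99, 155.
2nd diffs: 20, 32, 44, 56.
3rd diffs: 12, 12, 12 (constant).
Newton forward-difference form: a_n = 4 + 3·C(n,1) + 20·C(n,2) + 12·C(n,3).
Continuing: …, 562, 865, 1260, 1759, …, a_{12} = 4000.
Summing n = 0..12 (13 terms) gives 14586.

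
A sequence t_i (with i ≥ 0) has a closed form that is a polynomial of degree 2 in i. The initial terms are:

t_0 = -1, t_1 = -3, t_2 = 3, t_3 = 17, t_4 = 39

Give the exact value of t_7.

1st diffs: -2, 6, 14, 22.
2nd diffs: 8, 8, 8 (constant).
So t_i = 4i^2 - 6i - 1.
Evaluating at i = 7 gives t_7 = 153.

153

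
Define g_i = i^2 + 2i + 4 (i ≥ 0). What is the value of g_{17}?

g_{17} = 1·17^2 + 2·17 + 4 = 327.

327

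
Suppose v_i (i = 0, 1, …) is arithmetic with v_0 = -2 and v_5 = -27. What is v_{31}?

-157

Common difference d = (-27 - (-2)) / (5 - 0) = -5.
v_i = -2 + (i - 0)·(-5).
v_{31} = -2 + 31·(-5) = -157.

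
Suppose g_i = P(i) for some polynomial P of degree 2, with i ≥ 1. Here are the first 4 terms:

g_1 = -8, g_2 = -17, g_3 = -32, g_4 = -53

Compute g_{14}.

1st diffs: -9, -15, -21.
2nd diffs: -6, -6 (constant).
Newton forward-difference form: g_i = -8 + (-9)·C(i-1,1) + (-6)·C(i-1,2).
At i = 14: i-1 = 13, so g_{14} = -8 - 117 - 468 = -593.

-593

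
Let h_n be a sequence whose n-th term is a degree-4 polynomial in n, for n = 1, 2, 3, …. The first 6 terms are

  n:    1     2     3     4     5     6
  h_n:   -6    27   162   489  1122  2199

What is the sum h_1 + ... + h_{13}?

1st diffs: 33, 135, 327, 633, 1077.
2nd diffs: 102, 192, 306, 444.
3rd diffs: 90, 114, 138.
4th diffs: 24, 24 (constant).
So h_n = n^4 + 5n^3 - 4n^2 - 5n - 3.
Continuing: …, 3882, 6357, 9834, 14547, …, h_{13} = 38802.
Summing n = 1..13 (13 terms) gives 126906.

126906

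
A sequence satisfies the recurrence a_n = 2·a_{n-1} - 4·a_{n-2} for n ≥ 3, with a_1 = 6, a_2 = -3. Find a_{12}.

Iterate the recurrence:
a_3 = -30; a_4 = -48; a_5 = 24; a_6 = 240; a_7 = 384; a_8 = -192; a_9 = -1920; a_{10} = -3072; a_{11} = 1536; a_{12} = 15360.

15360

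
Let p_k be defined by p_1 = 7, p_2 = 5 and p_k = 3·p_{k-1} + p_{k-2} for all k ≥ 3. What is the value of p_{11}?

p_3 = 22  p_4 = 71  p_5 = 235  p_6 = 776  p_7 = 2563  p_8 = 8465  p_9 = 27958  p_{10} = 92339  p_{11} = 304975.

304975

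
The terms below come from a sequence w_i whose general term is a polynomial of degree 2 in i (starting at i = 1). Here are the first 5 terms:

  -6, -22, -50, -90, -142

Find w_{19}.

1st diffs: -16, -28, -40, -52.
2nd diffs: -12, -12, -12 (constant).
Newton forward-difference form: w_i = -6 + (-16)·C(i-1,1) + (-12)·C(i-1,2).
At i = 19: i-1 = 18, so w_{19} = -6 - 288 - 1836 = -2130.

-2130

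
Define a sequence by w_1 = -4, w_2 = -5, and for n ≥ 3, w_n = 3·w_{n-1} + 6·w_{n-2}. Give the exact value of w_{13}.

-89120979

w_3 = -39; w_4 = -147; w_5 = -675; …; w_{10} = -1066203; w_{11} = -4661955; w_{12} = -20383083; w_{13} = -89120979.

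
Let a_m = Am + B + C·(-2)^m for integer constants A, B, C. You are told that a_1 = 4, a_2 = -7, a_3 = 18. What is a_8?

At m = 1, 2, 3: A + B - 2C = 4; 2A + B + 4C = -7; 3A + B - 8C = 18.
Subtracting the first from the second: A + 6C = -11.
Subtracting the second from the third: A - 12C = 25.
Solving: C = -2, A = 1, then B = -1.
So a_m = 1·m + (-1) + (-2)·(-2)^m; at m=8 this is -505.

-505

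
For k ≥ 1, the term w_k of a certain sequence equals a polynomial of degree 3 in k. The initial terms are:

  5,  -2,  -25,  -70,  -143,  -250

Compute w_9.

1st diffs: -7, -23, -45, -73, -107.
2nd diffs: -16, -22, -28, -34.
3rd diffs: -6, -6, -6 (constant).
Newton forward-difference form: w_k = 5 + (-7)·C(k-1,1) + (-16)·C(k-1,2) + (-6)·C(k-1,3).
At k = 9: k-1 = 8, so w_9 = 5 - 56 - 448 - 336 = -835.

-835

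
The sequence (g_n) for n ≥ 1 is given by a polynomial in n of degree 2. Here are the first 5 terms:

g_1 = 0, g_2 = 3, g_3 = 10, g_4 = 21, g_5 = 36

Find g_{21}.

1st diffs: 3, 7, 11, 15.
2nd diffs: 4, 4, 4 (constant).
Newton forward-difference form: g_n = 3·C(n-1,1) + 4·C(n-1,2).
At n = 21: n-1 = 20, so g_{21} = 60 + 760 = 820.

820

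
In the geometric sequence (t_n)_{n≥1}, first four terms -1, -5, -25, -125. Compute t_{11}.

-9765625

Common ratio r = 5.
t_n = (-1)·5^(n-1).
t_{11} = (-1)·5^10 = -9765625.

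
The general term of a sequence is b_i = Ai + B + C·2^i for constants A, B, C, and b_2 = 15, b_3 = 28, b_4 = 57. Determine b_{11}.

The three given values yield: 2A + B + 4C = 15; 3A + B + 8C = 28; 4A + B + 16C = 57.
Subtracting the first from the second: A + 4C = 13.
Subtracting the second from the third: A + 8C = 29.
Solving: C = 4, A = -3, then B = 5.
Therefore b_{11} = -33 + 5 + 4·2048 = 8164.

8164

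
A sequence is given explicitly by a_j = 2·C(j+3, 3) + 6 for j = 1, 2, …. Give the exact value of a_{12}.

C(15, 3) = 455, so a_{12} = 916.

916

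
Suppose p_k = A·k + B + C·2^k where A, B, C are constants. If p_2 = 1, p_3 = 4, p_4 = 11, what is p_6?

The three given values yield: 2A + B + 4C = 1; 3A + B + 8C = 4; 4A + B + 16C = 11.
Subtracting the first from the second: A + 4C = 3.
Subtracting the second from the third: A + 8C = 7.
Solving: C = 1, A = -1, then B = -1.
Therefore p_6 = -6 + (-1) + 1·64 = 57.

57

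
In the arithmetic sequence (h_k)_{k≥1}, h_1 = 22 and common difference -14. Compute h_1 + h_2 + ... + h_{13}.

-806

h_k = 22 + (k - 1)·(-14).
h_{13} = -146; S = 13·(22 + (-146))/2 = -806.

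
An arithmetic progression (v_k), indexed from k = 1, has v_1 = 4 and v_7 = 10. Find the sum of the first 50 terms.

Common difference d = (10 - 4) / (7 - 1) = 1.
v_k = 4 + (k - 1)·1.
v_{50} = 53; S = 50·(4 + 53)/2 = 1425.

1425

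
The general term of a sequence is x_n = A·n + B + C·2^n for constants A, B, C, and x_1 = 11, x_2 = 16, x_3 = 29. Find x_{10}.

Write the equations: A + B + 2C = 11; 2A + B + 4C = 16; 3A + B + 8C = 29.
Subtracting the first from the second: A + 2C = 5.
Subtracting the second from the third: A + 4C = 13.
Solving: C = 4, A = -3, then B = 6.
Hence x_{10} = -3·10 + 6 + 4·1024 = 4072.

4072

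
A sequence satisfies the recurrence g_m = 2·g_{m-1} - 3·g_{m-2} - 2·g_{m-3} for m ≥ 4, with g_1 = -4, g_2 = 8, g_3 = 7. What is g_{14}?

-3322

g_4 = -2  g_5 = -41  g_6 = -90  …  g_{11} = -925  g_{12} = -6602  g_{13} = -12489  g_{14} = -3322.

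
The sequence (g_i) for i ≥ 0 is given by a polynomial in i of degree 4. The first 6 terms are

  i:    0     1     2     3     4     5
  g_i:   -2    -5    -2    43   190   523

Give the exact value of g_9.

6235

1st diffs: -3, 3, 45, 147, 333.
2nd diffs: 6, 42, 102, 186.
3rd diffs: 36, 60, 84.
4th diffs: 24, 24 (constant).
So g_i = i^4 - 4i^2 - 2.
Evaluating at i = 9 gives g_9 = 6235.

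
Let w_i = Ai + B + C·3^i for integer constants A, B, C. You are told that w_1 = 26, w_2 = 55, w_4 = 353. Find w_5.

Plug in i = 1, 2, 4: A + B + 3C = 26; 2A + B + 9C = 55; 4A + B + 81C = 353.
Subtracting the first from the second: A + 6C = 29.
Subtracting the second from the third: 2A + 72C = 298.
Solving: C = 4, A = 5, then B = 9.
Therefore w_5 = 25 + 9 + 4·243 = 1006.

1006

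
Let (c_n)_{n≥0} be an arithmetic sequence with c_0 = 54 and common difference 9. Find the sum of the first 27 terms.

c_n = 54 + (n - 0)·9.
c_{26} = 288; S = 27·(54 + 288)/2 = 4617.

4617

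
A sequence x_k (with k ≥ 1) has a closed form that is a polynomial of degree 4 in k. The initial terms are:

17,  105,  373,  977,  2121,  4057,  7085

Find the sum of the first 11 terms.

108383

1st diffs: 88, 268, 604, 1144, 1936, 3028.
2nd diffs: 180, 336, 540, 792, 1092.
3rd diffs: 156, 204, 252, 300.
4th diffs: 48, 48, 48 (constant).
Newton forward-difference form: x_k = 17 + 88·C(k-1,1) + 180·C(k-1,2) + 156·C(k-1,3) + 48·C(k-1,4).
Continuing: 11553, 17857, 26441, 37797.
Summing k = 1..11 (11 terms) gives 108383.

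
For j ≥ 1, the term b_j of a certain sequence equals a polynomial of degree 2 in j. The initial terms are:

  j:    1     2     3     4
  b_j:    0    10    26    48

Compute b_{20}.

1216

1st diffs: 10, 16, 22.
2nd diffs: 6, 6 (constant).
So b_j = 3j^2 + j - 4.
Evaluating at j = 20 gives b_{20} = 1216.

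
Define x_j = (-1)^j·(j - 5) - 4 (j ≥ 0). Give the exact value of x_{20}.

11

(-1)^20 = 1; j - 5 at j=20 is 15; so x_{20} = 11.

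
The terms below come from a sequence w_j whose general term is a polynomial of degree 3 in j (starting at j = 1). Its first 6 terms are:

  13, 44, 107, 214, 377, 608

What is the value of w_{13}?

1st diffs: 31, 63, 107, 163, 231.
2nd diffs: 32, 44, 56, 68.
3rd diffs: 12, 12, 12 (constant).
Newton forward-difference form: w_j = 13 + 31·C(j-1,1) + 32·C(j-1,2) + 12·C(j-1,3).
At j = 13: j-1 = 12, so w_{13} = 13 + 372 + 2112 + 2640 = 5137.

5137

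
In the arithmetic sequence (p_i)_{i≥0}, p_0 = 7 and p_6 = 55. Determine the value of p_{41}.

335

Common difference d = (55 - 7) / (6 - 0) = 8.
p_i = 7 + (i - 0)·8.
p_{41} = 7 + 41·8 = 335.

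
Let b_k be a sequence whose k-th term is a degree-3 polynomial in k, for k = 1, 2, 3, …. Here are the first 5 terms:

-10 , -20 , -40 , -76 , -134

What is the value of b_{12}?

-1660

1st diffs: -10, -20, -36, -58.
2nd diffs: -10, -16, -22.
3rd diffs: -6, -6 (constant).
Newton forward-difference form: b_k = -10 + (-10)·C(k-1,1) + (-10)·C(k-1,2) + (-6)·C(k-1,3).
At k = 12: k-1 = 11, so b_{12} = -10 - 110 - 550 - 990 = -1660.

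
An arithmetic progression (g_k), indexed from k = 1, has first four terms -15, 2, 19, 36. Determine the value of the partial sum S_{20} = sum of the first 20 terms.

2930

Common difference d = 17.
g_k = -15 + (k - 1)·17.
g_{20} = 308; S = 20·(-15 + 308)/2 = 2930.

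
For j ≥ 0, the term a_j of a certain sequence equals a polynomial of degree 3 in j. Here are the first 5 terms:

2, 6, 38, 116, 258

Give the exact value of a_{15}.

11192

1st diffs: 4, 32, 78, 142.
2nd diffs: 28, 46, 64.
3rd diffs: 18, 18 (constant).
Newton forward-difference form: a_j = 2 + 4·C(j,1) + 28·C(j,2) + 18·C(j,3).
At j = 15: j = 15, so a_{15} = 2 + 60 + 2940 + 8190 = 11192.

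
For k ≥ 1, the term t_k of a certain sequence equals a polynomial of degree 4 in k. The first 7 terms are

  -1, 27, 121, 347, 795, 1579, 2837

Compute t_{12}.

22747

1st diffs: 28, 94, 226, 448, 784, 1258.
2nd diffs: 66, 132, 222, 336, 474.
3rd diffs: 66, 90, 114, 138.
4th diffs: 24, 24, 24 (constant).
Newton forward-difference form: t_k = -1 + 28·C(k-1,1) + 66·C(k-1,2) + 66·C(k-1,3) + 24·C(k-1,4).
At k = 12: k-1 = 11, so t_{12} = -1 + 308 + 3630 + 10890 + 7920 = 22747.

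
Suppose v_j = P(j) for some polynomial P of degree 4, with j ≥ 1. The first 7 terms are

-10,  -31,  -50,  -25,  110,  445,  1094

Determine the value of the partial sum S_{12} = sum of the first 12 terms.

1st diffs: -21, -19, 25, 135, 335, 649.
2nd diffs: 2, 44, 110, 200, 314.
3rd diffs: 42, 66, 90, 114.
4th diffs: 24, 24, 24 (constant).
Newton forward-difference form: v_j = -10 + (-21)·C(j-1,1) + 2·C(j-1,2) + 42·C(j-1,3) + 24·C(j-1,4).
Continuing: …, 2195, 3910, 6425, 9950, …, v_{12} = 14719.
Summing j = 1..12 (12 terms) gives 38732.

38732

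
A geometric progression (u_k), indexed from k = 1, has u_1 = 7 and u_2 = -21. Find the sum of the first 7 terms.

3829

Common ratio r = -3.
u_k = 7·(-3)^(k-1).
S = 7·((-3)^7 - 1)/(-3 - 1) = 7·(-2187 - 1)/(-4) = 3829.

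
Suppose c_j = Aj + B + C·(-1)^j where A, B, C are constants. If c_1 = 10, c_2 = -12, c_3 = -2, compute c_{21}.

The three given values yield: A + B - C = 10; 2A + B + C = -12; 3A + B - C = -2.
Subtracting the first from the second: A + 2C = -22.
Subtracting the second from the third: A - 2C = 10.
Solving: C = -8, A = -6, then B = 8.
Hence c_{21} = -6·21 + 8 + (-8)·(-1) = -110.

-110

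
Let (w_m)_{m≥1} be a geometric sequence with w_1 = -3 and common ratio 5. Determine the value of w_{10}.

-5859375

w_m = (-3)·5^(m-1).
w_{10} = (-3)·5^9 = -5859375.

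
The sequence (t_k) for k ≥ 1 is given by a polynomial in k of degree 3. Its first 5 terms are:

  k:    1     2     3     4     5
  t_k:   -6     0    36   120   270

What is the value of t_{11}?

3564

1st diffs: 6, 36, 84, 150.
2nd diffs: 30, 48, 66.
3rd diffs: 18, 18 (constant).
Newton forward-difference form: t_k = -6 + 6·C(k-1,1) + 30·C(k-1,2) + 18·C(k-1,3).
At k = 11: k-1 = 10, so t_{11} = -6 + 60 + 1350 + 2160 = 3564.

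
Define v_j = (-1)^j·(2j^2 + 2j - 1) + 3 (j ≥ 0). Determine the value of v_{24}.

(-1)^24 = 1; 2j^2 + 2j - 1 at j=24 is 1199; so v_{24} = 1202.

1202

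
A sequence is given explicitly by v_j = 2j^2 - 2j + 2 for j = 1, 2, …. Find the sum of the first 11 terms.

Over j = 1..11: Σj = 66, Σj² = 506.
Total = (2)·506 + (-2)·66 + (2)·11 = 902.

902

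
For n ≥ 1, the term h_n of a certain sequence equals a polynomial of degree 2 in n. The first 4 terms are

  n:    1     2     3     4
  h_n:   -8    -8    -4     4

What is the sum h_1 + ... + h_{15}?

1st diffs: 0, 4, 8.
2nd diffs: 4, 4 (constant).
Newton forward-difference form: h_n = -8 + 4·C(n-1,2).
Continuing: …, 16, 32, 52, 76, …, h_{15} = 356.
Summing n = 1..15 (15 terms) gives 1700.

1700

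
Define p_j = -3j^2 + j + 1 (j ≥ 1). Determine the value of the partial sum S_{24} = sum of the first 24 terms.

Over j = 1..24: Σj = 300, Σj² = 4900.
Total = (-3)·4900 + (1)·300 + (1)·24 = -14376.

-14376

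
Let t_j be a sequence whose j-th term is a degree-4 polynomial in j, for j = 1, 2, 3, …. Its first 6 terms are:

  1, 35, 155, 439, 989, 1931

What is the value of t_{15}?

1st diffs: 34, 120, 284, 550, 942.
2nd diffs: 86, 164, 266, 392.
3rd diffs: 78, 102, 126.
4th diffs: 24, 24 (constant).
Newton forward-difference form: t_j = 1 + 34·C(j-1,1) + 86·C(j-1,2) + 78·C(j-1,3) + 24·C(j-1,4).
At j = 15: j-1 = 14, so t_{15} = 1 + 476 + 7826 + 28392 + 24024 = 60719.

60719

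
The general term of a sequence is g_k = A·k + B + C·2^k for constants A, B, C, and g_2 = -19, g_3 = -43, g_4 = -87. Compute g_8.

Write the equations: 2A + B + 4C = -19; 3A + B + 8C = -43; 4A + B + 16C = -87.
Subtracting the first from the second: A + 4C = -24.
Subtracting the second from the third: A + 8C = -44.
Solving: C = -5, A = -4, then B = 9.
Hence g_8 = -4·8 + 9 + (-5)·256 = -1303.

-1303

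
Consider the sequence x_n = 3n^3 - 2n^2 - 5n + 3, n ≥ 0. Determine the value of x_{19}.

19763

x_{19} = 3·19^3 - 2·19^2 - 5·19 + 3 = 19763.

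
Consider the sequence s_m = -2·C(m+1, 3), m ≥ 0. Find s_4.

C(5, 3) = 10, so s_4 = -20.

-20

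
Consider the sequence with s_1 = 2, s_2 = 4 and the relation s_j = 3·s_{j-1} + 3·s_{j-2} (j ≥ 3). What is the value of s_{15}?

154432818

Step forward from the initial values:
s_3 = 18, s_4 = 66, s_5 = 252, …, s_{12} = 2833866, s_{13} = 10744002, s_{14} = 40733604, s_{15} = 154432818.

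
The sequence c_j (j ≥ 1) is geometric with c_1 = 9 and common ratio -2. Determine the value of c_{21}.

9437184

c_j = 9·(-2)^(j-1).
c_{21} = 9·(-2)^20 = 9437184.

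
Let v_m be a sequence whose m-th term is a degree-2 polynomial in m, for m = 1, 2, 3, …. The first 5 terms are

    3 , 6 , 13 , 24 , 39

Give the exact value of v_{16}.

468

1st diffs: 3, 7, 11, 15.
2nd diffs: 4, 4, 4 (constant).
Newton forward-difference form: v_m = 3 + 3·C(m-1,1) + 4·C(m-1,2).
At m = 16: m-1 = 15, so v_{16} = 3 + 45 + 420 = 468.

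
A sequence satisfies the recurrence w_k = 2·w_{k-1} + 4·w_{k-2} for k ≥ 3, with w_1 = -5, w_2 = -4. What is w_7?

Compute successive terms:
w_3 = -28;  w_4 = -72;  w_5 = -256;  w_6 = -800;  w_7 = -2624.

-2624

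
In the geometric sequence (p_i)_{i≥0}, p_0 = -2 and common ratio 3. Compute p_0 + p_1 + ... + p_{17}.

p_i = (-2)·3^(i-0).
S = (-2)·(3^18 - 1)/(3 - 1) = (-2)·(387420489 - 1)/(2) = -387420488.

-387420488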